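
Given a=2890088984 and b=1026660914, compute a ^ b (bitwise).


2890088984 ^ 1026660914 = 2440222762

2440222762


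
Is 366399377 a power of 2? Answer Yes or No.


0b10101110101101100111110010001. Multiple bits set => No

No


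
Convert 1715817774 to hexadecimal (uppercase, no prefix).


1715817774 = 66454D2E hex

66454D2E


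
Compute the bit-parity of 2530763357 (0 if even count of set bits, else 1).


0b10010110110110000110001001011101 has 16 ones => parity 0

0


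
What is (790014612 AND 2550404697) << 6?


Step 1: 790014612 & 2550404697 = 134480400
Step 2: 134480400 << 6 = 8606745600

8606745600


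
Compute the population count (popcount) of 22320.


0b101011100110000 has 7 set bits

7


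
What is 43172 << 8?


0b1010100010100100 << 8 = 0b101010001010010000000000 = 11052032

11052032


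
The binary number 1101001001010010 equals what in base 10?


1101001001010010 in decimal = 53842

53842


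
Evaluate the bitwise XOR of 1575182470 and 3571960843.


0b1011101111000110110000010000110 ^ 0b11010100111001111100110000001011 = 0b10001001000001001010110010001101 = 2298784909

2298784909


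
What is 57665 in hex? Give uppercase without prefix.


57665 = E141 hex

E141


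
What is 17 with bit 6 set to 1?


17 | (1 << 6) = 17 | 64 = 81

81


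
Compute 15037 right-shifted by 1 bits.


0b11101010111101 >> 1 = 0b1110101011110 = 7518

7518


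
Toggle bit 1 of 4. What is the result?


4 ^ (1 << 1) = 4 ^ 2 = 6

6


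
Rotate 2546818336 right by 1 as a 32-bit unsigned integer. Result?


Rotate 0b10010111110011010101110100100000 right by 1 (32-bit) = 0b1001011111001101010111010010000 = 1273409168

1273409168


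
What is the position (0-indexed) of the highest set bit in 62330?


0b1111001101111010. Highest set bit at position 15

15


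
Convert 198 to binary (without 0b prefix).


198 = 11000110 in binary

11000110


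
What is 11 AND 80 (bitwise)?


0b1011 & 0b1010000 = 0b0 = 0

0


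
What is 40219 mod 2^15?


40219 & 32767 = 7451

7451


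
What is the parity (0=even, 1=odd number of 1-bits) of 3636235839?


0b11011000101111001000111000111111 has 19 ones => parity 1

1


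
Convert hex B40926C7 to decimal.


B40926C7 hex = 3020498631 decimal

3020498631


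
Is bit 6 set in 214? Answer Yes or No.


0b11010110, bit 6 = 1. Yes

Yes


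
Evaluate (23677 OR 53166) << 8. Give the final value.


Step 1: 23677 | 53166 = 57343
Step 2: 57343 << 8 = 14679808

14679808


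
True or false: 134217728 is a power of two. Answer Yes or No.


0b1000000000000000000000000000. Only one bit set => Yes

Yes


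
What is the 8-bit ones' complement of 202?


202 ^ 255 = 53

53


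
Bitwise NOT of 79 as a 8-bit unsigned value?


~0b1001111 = 0b10110000 = 176 (8-bit unsigned)

176


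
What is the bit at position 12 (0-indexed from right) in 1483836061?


0b1011000011100011000101010011101, position 12 = 0

0


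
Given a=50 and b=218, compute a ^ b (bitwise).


50 ^ 218 = 232

232


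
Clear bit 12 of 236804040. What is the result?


236804040 & ~(1 << 12) = 236799944

236799944


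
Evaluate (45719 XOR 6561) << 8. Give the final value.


Step 1: 45719 ^ 6561 = 43830
Step 2: 43830 << 8 = 11220480

11220480


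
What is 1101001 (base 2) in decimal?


1101001 in decimal = 105

105


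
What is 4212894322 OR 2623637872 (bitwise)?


0b11111011000110111010101001110010 | 0b10011100011000011000100101110000 = 0b11111111011110111010101101110010 = 4286294898

4286294898


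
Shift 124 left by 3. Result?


0b1111100 << 3 = 0b1111100000 = 992

992


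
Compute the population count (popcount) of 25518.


0b110001110101110 has 9 set bits

9


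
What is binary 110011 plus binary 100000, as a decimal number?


110011 + 100000 = 1010011 = 83

83


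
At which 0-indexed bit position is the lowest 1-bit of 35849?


0b1000110000001001. Lowest set bit at position 0

0


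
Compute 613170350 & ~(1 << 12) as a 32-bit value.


613170350 & ~(1 << 12) = 613166254

613166254


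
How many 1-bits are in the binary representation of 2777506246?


0b10100101100011010110000111000110 has 15 set bits

15


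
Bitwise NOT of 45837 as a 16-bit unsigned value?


~0b1011001100001101 = 0b100110011110010 = 19698 (16-bit unsigned)

19698


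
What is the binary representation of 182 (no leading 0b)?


182 = 10110110 in binary

10110110


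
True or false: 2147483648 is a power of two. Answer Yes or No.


0b10000000000000000000000000000000. Only one bit set => Yes

Yes


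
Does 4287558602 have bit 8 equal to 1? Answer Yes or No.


0b11111111100011101111001111001010, bit 8 = 1. Yes

Yes


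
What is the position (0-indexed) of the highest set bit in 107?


0b1101011. Highest set bit at position 6

6


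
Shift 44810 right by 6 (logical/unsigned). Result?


0b1010111100001010 >> 6 = 0b1010111100 = 700

700


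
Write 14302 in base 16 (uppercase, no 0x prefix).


14302 = 37DE hex

37DE


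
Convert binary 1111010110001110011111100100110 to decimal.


1111010110001110011111100100110 in decimal = 2059878182

2059878182


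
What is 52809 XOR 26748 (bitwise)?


0b1100111001001001 ^ 0b110100001111100 = 0b1010011000110101 = 42549

42549


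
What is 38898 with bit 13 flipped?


38898 ^ (1 << 13) = 38898 ^ 8192 = 47090

47090


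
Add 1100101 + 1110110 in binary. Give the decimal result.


1100101 + 1110110 = 11011011 = 219

219


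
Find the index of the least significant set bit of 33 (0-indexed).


0b100001. Lowest set bit at position 0

0


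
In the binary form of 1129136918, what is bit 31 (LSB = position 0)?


0b1000011010011010100001100010110, position 31 = 0

0


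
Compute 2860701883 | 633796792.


0b10101010100000101101100010111011 | 0b100101110001101111100010111000 = 0b10101111110001101111100010111011 = 2949052603

2949052603


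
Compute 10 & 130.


0b1010 & 0b10000010 = 0b10 = 2

2


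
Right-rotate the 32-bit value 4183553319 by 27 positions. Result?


Rotate 0b11111001010110111111010100100111 right by 27 (32-bit) = 0b101011011111101010010011111111 = 729720063

729720063


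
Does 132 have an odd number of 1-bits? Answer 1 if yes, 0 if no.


0b10000100 has 2 ones => parity 0

0


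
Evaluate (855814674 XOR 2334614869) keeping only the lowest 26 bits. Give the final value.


Step 1: 855814674 ^ 2334614869 = 3089487687
Step 2: 3089487687 & 67108863 = 2479943

2479943


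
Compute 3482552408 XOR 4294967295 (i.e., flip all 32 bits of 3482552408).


3482552408 ^ 4294967295 = 812414887

812414887


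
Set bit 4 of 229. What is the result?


229 | (1 << 4) = 229 | 16 = 245

245


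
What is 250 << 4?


0b11111010 << 4 = 0b111110100000 = 4000

4000


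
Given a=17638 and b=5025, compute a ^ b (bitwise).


17638 ^ 5025 = 22343

22343


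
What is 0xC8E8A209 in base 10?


C8E8A209 hex = 3370689033 decimal

3370689033


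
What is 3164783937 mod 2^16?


3164783937 & 65535 = 50497

50497


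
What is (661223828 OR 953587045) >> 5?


Step 1: 661223828 | 953587045 = 1073741301
Step 2: 1073741301 >> 5 = 33554415

33554415


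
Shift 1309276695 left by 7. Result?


0b1001110000010011111101000010111 << 7 = 0b10011100000100111111010000101110000000 = 167587416960

167587416960


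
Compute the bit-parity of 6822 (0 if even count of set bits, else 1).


0b1101010100110 has 7 ones => parity 1

1


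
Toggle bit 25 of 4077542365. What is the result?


4077542365 ^ (1 << 25) = 4077542365 ^ 33554432 = 4043987933

4043987933


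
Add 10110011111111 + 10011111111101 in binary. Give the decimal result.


10110011111111 + 10011111111101 = 101010011111100 = 21756

21756


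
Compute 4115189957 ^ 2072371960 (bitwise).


0b11110101010010001101000011000101 ^ 0b1111011100001011110001011111000 = 0b10001110110011010011001000111101 = 2395812413

2395812413


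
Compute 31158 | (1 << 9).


31158 | (1 << 9) = 31158 | 512 = 31670

31670


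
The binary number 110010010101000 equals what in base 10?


110010010101000 in decimal = 25768

25768


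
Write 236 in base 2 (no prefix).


236 = 11101100 in binary

11101100


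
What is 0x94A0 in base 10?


94A0 hex = 38048 decimal

38048


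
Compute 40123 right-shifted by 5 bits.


0b1001110010111011 >> 5 = 0b10011100101 = 1253

1253


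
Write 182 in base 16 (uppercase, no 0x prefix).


182 = B6 hex

B6


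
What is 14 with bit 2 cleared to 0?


14 & ~(1 << 2) = 10

10


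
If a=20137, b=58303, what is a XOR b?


20137 ^ 58303 = 44310

44310


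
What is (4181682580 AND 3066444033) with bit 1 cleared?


Step 1: 4181682580 & 3066444033 = 2953193728
Step 2: 2953193728 & ~(1 << 1) = 2953193728

2953193728


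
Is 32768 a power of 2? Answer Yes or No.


0b1000000000000000. Only one bit set => Yes

Yes


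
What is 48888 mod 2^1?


48888 & 1 = 0

0


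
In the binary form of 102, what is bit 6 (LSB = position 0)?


0b1100110, position 6 = 1

1


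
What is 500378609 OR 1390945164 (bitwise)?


0b11101110100110010101111110001 | 0b1010010111010000010001110001100 = 0b1011111111110110010101111111101 = 1610296317

1610296317


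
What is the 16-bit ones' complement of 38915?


38915 ^ 65535 = 26620

26620


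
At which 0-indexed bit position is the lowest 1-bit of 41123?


0b1010000010100011. Lowest set bit at position 0

0


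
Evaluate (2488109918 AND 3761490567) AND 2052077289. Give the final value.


Step 1: 2488109918 & 3761490567 = 2147584518
Step 2: 2147584518 & 2052077289 = 512

512


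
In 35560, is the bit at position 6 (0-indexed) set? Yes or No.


0b1000101011101000, bit 6 = 1. Yes

Yes


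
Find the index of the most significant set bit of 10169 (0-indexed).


0b10011110111001. Highest set bit at position 13

13


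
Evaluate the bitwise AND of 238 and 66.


0b11101110 & 0b1000010 = 0b1000010 = 66

66


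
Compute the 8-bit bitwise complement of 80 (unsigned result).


~0b1010000 = 0b10101111 = 175 (8-bit unsigned)

175


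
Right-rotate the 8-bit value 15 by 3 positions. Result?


Rotate 0b1111 right by 3 (8-bit) = 0b11100001 = 225

225


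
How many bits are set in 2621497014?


0b10011100010000001101111010110110 has 16 set bits

16


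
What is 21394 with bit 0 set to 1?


21394 | (1 << 0) = 21394 | 1 = 21395

21395


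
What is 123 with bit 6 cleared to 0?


123 & ~(1 << 6) = 59

59


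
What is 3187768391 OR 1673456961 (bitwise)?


0b10111110000000010111110001000111 | 0b1100011101111101110110101000001 = 0b11111111101111111111110101000111 = 4290772295

4290772295


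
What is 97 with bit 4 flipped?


97 ^ (1 << 4) = 97 ^ 16 = 113

113


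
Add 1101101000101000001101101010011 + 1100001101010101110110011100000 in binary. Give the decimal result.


1101101000101000001101101010011 + 1100001101010101110110011100000 = 11001110101111110000100000110011 = 3468625971

3468625971


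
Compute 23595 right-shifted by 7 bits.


0b101110000101011 >> 7 = 0b10111000 = 184

184


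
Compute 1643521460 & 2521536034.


0b1100001111101100010010110110100 & 0b10010110010010111001011000100010 = 0b10000100000010000100000 = 4326432

4326432


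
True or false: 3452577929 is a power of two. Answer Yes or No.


0b11001101110010100010100010001001. Multiple bits set => No

No


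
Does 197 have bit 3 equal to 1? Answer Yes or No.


0b11000101, bit 3 = 0. No

No


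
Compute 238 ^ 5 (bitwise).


0b11101110 ^ 0b101 = 0b11101011 = 235

235


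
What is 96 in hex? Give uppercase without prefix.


96 = 60 hex

60


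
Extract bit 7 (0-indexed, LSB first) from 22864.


0b101100101010000, position 7 = 0

0


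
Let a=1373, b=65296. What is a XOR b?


1373 ^ 65296 = 64077

64077


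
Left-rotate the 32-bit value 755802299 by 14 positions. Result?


Rotate 0b101101000011001010000010111011 left by 14 (32-bit) = 0b101000001011101100101101000011 = 674155331

674155331


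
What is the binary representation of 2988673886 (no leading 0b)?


2988673886 = 10110010001000111000101101011110 in binary

10110010001000111000101101011110


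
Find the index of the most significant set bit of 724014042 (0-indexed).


0b101011001001111001001111011010. Highest set bit at position 29

29


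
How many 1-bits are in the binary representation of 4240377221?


0b11111100101111110000010110000101 has 18 set bits

18


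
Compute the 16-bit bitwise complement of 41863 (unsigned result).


~0b1010001110000111 = 0b101110001111000 = 23672 (16-bit unsigned)

23672


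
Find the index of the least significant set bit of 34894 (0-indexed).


0b1000100001001110. Lowest set bit at position 1

1


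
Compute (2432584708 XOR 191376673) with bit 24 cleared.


Step 1: 2432584708 ^ 191376673 = 2610323749
Step 2: 2610323749 & ~(1 << 24) = 2593546533

2593546533


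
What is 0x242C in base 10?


242C hex = 9260 decimal

9260


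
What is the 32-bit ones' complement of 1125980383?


1125980383 ^ 4294967295 = 3168986912

3168986912


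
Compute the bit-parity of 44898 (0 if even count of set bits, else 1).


0b1010111101100010 has 9 ones => parity 1

1


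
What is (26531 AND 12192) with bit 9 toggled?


Step 1: 26531 & 12192 = 10144
Step 2: 10144 ^ (1 << 9) = 10144 ^ 512 = 9632

9632


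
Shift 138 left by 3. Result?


0b10001010 << 3 = 0b10001010000 = 1104

1104


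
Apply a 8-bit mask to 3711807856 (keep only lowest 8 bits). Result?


3711807856 & 255 = 112

112


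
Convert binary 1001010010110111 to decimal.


1001010010110111 in decimal = 38071

38071


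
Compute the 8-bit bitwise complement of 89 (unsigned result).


~0b1011001 = 0b10100110 = 166 (8-bit unsigned)

166


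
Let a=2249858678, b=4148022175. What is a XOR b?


2249858678 ^ 4148022175 = 1898436073

1898436073


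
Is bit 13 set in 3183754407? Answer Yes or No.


0b10111101110001000011110010100111, bit 13 = 1. Yes

Yes


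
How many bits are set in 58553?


0b1110010010111001 has 9 set bits

9


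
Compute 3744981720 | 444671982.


0b11011111001101111110001011011000 | 0b11010100000010010011111101110 = 0b11011111101101111110011111111110 = 3753371646

3753371646


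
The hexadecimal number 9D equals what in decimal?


9D hex = 157 decimal

157


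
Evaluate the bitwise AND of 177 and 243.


0b10110001 & 0b11110011 = 0b10110001 = 177

177


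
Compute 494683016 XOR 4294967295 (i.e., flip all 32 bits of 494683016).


494683016 ^ 4294967295 = 3800284279

3800284279


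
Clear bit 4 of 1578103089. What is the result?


1578103089 & ~(1 << 4) = 1578103073

1578103073


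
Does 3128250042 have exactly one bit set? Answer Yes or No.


0b10111010011101010100111010111010. Multiple bits set => No

No


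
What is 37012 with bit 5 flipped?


37012 ^ (1 << 5) = 37012 ^ 32 = 37044

37044


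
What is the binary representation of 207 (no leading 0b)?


207 = 11001111 in binary

11001111


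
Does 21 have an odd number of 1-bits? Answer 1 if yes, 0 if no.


0b10101 has 3 ones => parity 1

1


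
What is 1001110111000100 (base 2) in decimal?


1001110111000100 in decimal = 40388

40388


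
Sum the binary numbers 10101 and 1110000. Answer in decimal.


10101 + 1110000 = 10000101 = 133

133


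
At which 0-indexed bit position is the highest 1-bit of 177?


0b10110001. Highest set bit at position 7

7


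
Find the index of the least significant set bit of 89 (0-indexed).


0b1011001. Lowest set bit at position 0

0


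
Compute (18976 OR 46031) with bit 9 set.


Step 1: 18976 | 46031 = 64495
Step 2: 64495 | (1 << 9) = 64495 | 512 = 64495

64495


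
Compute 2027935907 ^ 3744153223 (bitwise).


0b1111000110111111101100010100011 ^ 0b11011111001010110011111010000111 = 0b10100111111101001110011000100100 = 2817844772

2817844772


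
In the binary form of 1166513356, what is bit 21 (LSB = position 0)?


0b1000101100001111001010011001100, position 21 = 0

0


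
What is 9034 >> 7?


0b10001101001010 >> 7 = 0b1000110 = 70

70


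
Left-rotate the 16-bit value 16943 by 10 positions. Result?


Rotate 0b100001000101111 left by 10 (16-bit) = 0b1011110100001000 = 48392

48392


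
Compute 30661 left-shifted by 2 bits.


0b111011111000101 << 2 = 0b11101111100010100 = 122644

122644


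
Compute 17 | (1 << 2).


17 | (1 << 2) = 17 | 4 = 21

21


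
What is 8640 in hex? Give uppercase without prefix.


8640 = 21C0 hex

21C0


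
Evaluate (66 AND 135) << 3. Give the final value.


Step 1: 66 & 135 = 2
Step 2: 2 << 3 = 16

16


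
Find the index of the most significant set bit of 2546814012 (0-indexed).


0b10010111110011010100110000111100. Highest set bit at position 31

31


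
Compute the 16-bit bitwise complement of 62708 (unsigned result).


~0b1111010011110100 = 0b101100001011 = 2827 (16-bit unsigned)

2827


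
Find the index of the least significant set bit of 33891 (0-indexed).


0b1000010001100011. Lowest set bit at position 0

0


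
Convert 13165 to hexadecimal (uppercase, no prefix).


13165 = 336D hex

336D


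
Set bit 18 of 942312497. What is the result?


942312497 | (1 << 18) = 942312497 | 262144 = 942574641

942574641


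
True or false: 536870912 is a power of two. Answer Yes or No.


0b100000000000000000000000000000. Only one bit set => Yes

Yes


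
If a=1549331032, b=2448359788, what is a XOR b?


1549331032 ^ 2448359788 = 3451382580

3451382580


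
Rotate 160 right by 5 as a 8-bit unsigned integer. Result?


Rotate 0b10100000 right by 5 (8-bit) = 0b101 = 5

5


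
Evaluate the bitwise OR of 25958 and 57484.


0b110010101100110 | 0b1110000010001100 = 0b1110010111101110 = 58862

58862


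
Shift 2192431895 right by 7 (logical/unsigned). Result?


0b10000010101011011101101100010111 >> 7 = 0b1000001010101101110110110 = 17128374

17128374


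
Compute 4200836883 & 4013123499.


0b11111010011000111010111100010011 & 0b11101111001100110110011110101011 = 0b11101010001000110010011100000011 = 3928172291

3928172291


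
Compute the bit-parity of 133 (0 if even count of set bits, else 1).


0b10000101 has 3 ones => parity 1

1


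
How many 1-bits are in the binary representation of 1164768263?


0b1000101011011001111010000000111 has 15 set bits

15


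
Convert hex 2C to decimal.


2C hex = 44 decimal

44


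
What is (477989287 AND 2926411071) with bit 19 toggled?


Step 1: 477989287 & 2926411071 = 208472359
Step 2: 208472359 ^ (1 << 19) = 208472359 ^ 524288 = 207948071

207948071


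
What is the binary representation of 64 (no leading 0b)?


64 = 1000000 in binary

1000000


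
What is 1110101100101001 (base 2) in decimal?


1110101100101001 in decimal = 60201

60201


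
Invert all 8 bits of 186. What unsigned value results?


186 ^ 255 = 69

69


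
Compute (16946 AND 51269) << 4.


Step 1: 16946 & 51269 = 16384
Step 2: 16384 << 4 = 262144

262144


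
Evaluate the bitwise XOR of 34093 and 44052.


0b1000010100101101 ^ 0b1010110000010100 = 0b10100100111001 = 10553

10553


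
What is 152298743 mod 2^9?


152298743 & 511 = 247

247


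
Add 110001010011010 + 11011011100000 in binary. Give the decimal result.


110001010011010 + 11011011100000 = 1001100101111010 = 39290

39290


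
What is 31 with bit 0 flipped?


31 ^ (1 << 0) = 31 ^ 1 = 30

30


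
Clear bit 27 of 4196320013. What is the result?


4196320013 & ~(1 << 27) = 4062102285

4062102285


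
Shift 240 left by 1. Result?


0b11110000 << 1 = 0b111100000 = 480

480


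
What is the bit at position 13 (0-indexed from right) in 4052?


0b111111010100, position 13 = 0

0


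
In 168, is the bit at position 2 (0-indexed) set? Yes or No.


0b10101000, bit 2 = 0. No

No


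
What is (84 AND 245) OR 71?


Step 1: 84 & 245 = 84
Step 2: 84 | 71 = 87

87


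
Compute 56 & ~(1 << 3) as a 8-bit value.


56 & ~(1 << 3) = 48

48


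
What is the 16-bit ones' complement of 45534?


45534 ^ 65535 = 20001

20001


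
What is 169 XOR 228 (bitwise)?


0b10101001 ^ 0b11100100 = 0b1001101 = 77

77


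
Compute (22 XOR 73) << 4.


Step 1: 22 ^ 73 = 95
Step 2: 95 << 4 = 1520

1520


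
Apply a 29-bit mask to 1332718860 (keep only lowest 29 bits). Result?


1332718860 & 536870911 = 258977036

258977036


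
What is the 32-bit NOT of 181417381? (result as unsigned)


~0b1010110100000011010110100101 = 0b11110101001011111100101001011010 = 4113549914 (32-bit unsigned)

4113549914


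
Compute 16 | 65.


0b10000 | 0b1000001 = 0b1010001 = 81

81


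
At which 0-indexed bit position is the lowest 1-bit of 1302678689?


0b1001101101001010100110010100001. Lowest set bit at position 0

0


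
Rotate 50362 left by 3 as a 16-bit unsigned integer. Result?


Rotate 0b1100010010111010 left by 3 (16-bit) = 0b10010111010110 = 9686

9686


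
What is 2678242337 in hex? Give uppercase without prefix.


2678242337 = 9FA2BC21 hex

9FA2BC21


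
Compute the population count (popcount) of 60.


0b111100 has 4 set bits

4


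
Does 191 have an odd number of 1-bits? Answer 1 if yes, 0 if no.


0b10111111 has 7 ones => parity 1

1


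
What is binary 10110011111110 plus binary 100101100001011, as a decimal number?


10110011111110 + 100101100001011 = 111100000001001 = 30729

30729


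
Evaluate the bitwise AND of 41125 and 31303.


0b1010000010100101 & 0b111101001000111 = 0b10000000000101 = 8197

8197


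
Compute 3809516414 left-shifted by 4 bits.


0b11100011000100001001101101111110 << 4 = 0b111000110001000010011011011111100000 = 60952262624

60952262624


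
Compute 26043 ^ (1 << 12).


26043 ^ (1 << 12) = 26043 ^ 4096 = 30139

30139


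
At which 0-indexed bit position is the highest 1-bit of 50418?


0b1100010011110010. Highest set bit at position 15

15


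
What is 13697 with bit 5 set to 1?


13697 | (1 << 5) = 13697 | 32 = 13729

13729


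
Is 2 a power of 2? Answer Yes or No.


0b10. Only one bit set => Yes

Yes


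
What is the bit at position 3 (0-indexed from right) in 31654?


0b111101110100110, position 3 = 0

0


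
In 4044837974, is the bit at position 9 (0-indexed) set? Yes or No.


0b11110001000101110101010001010110, bit 9 = 0. No

No


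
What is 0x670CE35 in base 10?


670CE35 hex = 108056117 decimal

108056117


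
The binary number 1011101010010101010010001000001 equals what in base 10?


1011101010010101010010001000001 in decimal = 1565172801

1565172801


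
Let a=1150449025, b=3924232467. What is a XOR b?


1150449025 ^ 3924232467 = 2910157970

2910157970


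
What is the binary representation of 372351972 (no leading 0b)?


372351972 = 10110001100011010001111100100 in binary

10110001100011010001111100100


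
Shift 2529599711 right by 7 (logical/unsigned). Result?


0b10010110110001101010000011011111 >> 7 = 0b1001011011000110101000001 = 19762497

19762497


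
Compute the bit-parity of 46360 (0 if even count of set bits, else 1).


0b1011010100011000 has 7 ones => parity 1

1


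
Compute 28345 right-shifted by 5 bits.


0b110111010111001 >> 5 = 0b1101110101 = 885

885


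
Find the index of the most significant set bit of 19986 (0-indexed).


0b100111000010010. Highest set bit at position 14

14


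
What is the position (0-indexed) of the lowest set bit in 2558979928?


0b10011000100001101110111101011000. Lowest set bit at position 3

3


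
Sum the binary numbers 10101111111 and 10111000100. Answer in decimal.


10101111111 + 10111000100 = 101101000011 = 2883

2883


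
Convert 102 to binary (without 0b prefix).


102 = 1100110 in binary

1100110


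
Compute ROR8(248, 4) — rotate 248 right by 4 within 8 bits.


Rotate 0b11111000 right by 4 (8-bit) = 0b10001111 = 143

143


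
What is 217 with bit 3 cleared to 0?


217 & ~(1 << 3) = 209

209


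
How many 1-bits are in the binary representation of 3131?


0b110000111011 has 7 set bits

7


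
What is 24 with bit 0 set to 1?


24 | (1 << 0) = 24 | 1 = 25

25


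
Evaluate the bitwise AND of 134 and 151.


0b10000110 & 0b10010111 = 0b10000110 = 134

134


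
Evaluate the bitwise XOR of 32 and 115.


0b100000 ^ 0b1110011 = 0b1010011 = 83

83


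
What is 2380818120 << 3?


0b10001101111010000110011011001000 << 3 = 0b10001101111010000110011011001000000 = 19046544960

19046544960


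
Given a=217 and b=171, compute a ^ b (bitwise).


217 ^ 171 = 114

114


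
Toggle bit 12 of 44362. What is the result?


44362 ^ (1 << 12) = 44362 ^ 4096 = 48458

48458


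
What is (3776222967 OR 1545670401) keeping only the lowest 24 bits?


Step 1: 3776222967 | 1545670401 = 4248150007
Step 2: 4248150007 & 16777215 = 3514359

3514359


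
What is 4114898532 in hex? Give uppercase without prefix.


4114898532 = F5445E64 hex

F5445E64


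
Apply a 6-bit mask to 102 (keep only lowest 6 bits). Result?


102 & 63 = 38

38


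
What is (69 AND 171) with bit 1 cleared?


Step 1: 69 & 171 = 1
Step 2: 1 & ~(1 << 1) = 1

1


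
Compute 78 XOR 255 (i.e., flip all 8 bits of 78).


78 ^ 255 = 177

177


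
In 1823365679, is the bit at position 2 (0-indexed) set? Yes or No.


0b1101100101011100101101000101111, bit 2 = 1. Yes

Yes


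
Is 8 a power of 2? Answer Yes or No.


0b1000. Only one bit set => Yes

Yes


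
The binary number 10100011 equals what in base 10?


10100011 in decimal = 163

163


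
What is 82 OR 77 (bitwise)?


0b1010010 | 0b1001101 = 0b1011111 = 95

95


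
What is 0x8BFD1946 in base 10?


8BFD1946 hex = 2348620102 decimal

2348620102


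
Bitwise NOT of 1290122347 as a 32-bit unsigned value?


~0b1001100111001011011010001101011 = 0b10110011000110100100101110010100 = 3004844948 (32-bit unsigned)

3004844948


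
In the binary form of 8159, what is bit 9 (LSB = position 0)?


0b1111111011111, position 9 = 1

1


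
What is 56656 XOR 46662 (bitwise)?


0b1101110101010000 ^ 0b1011011001000110 = 0b110101100010110 = 27414

27414


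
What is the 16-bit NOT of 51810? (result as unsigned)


~0b1100101001100010 = 0b11010110011101 = 13725 (16-bit unsigned)

13725


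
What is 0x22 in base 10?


22 hex = 34 decimal

34


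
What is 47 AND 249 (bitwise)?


0b101111 & 0b11111001 = 0b101001 = 41

41


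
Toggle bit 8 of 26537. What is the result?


26537 ^ (1 << 8) = 26537 ^ 256 = 26281

26281


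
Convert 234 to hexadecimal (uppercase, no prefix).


234 = EA hex

EA


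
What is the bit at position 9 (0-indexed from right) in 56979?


0b1101111010010011, position 9 = 1

1


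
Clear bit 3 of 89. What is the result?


89 & ~(1 << 3) = 81

81


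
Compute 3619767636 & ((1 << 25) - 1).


3619767636 & 33554431 = 29443412

29443412


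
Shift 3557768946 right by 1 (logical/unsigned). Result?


0b11010100000011110011111011110010 >> 1 = 0b1101010000001111001111101111001 = 1778884473

1778884473


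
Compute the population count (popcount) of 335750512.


0b10100000000110010010101110000 has 10 set bits

10


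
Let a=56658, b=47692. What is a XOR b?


56658 ^ 47692 = 26398

26398


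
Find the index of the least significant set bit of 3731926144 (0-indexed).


0b11011110011100001010110010000000. Lowest set bit at position 7

7


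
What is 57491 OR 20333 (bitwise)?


0b1110000010010011 | 0b100111101101101 = 0b1110111111111111 = 61439

61439


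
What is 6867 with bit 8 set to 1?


6867 | (1 << 8) = 6867 | 256 = 7123

7123


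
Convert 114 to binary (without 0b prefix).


114 = 1110010 in binary

1110010


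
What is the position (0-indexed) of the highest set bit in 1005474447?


0b111011111011100101001010001111. Highest set bit at position 29

29


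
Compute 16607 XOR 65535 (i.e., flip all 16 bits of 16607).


16607 ^ 65535 = 48928

48928


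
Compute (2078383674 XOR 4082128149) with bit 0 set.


Step 1: 2078383674 ^ 4082128149 = 2293353263
Step 2: 2293353263 | (1 << 0) = 2293353263 | 1 = 2293353263

2293353263


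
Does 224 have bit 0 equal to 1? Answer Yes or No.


0b11100000, bit 0 = 0. No

No


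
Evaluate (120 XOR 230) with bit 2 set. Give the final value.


Step 1: 120 ^ 230 = 158
Step 2: 158 | (1 << 2) = 158 | 4 = 158

158


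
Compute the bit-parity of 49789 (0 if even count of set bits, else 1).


0b1100001001111101 has 9 ones => parity 1

1


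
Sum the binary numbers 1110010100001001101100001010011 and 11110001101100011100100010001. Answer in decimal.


1110010100001001101100001010011 + 11110001101100011100100010001 = 10010000101110110001000101100100 = 2428178788

2428178788


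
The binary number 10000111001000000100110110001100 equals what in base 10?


10000111001000000100110110001100 in decimal = 2267041164

2267041164


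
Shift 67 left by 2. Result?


0b1000011 << 2 = 0b100001100 = 268

268


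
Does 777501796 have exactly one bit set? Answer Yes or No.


0b101110010101111011110001100100. Multiple bits set => No

No


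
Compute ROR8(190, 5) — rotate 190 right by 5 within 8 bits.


Rotate 0b10111110 right by 5 (8-bit) = 0b11110101 = 245

245


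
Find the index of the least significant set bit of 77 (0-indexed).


0b1001101. Lowest set bit at position 0

0


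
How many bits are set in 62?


0b111110 has 5 set bits

5


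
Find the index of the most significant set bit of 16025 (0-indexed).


0b11111010011001. Highest set bit at position 13

13


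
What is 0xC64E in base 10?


C64E hex = 50766 decimal

50766


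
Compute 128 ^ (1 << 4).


128 ^ (1 << 4) = 128 ^ 16 = 144

144


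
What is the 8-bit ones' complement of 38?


38 ^ 255 = 217

217


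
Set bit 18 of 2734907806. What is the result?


2734907806 | (1 << 18) = 2734907806 | 262144 = 2735169950

2735169950


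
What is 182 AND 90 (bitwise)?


0b10110110 & 0b1011010 = 0b10010 = 18

18


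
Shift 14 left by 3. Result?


0b1110 << 3 = 0b1110000 = 112

112


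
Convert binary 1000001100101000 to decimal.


1000001100101000 in decimal = 33576

33576


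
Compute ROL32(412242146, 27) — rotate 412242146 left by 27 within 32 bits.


Rotate 0b11000100100100101000011100010 left by 27 (32-bit) = 0b10000110001001001001010000111 = 281318023

281318023


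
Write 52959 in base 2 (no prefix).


52959 = 1100111011011111 in binary

1100111011011111


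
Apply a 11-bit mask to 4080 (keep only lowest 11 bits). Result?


4080 & 2047 = 2032

2032


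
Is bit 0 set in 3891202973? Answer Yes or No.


0b11100111111011110000101110011101, bit 0 = 1. Yes

Yes


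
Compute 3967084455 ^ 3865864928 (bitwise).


0b11101100011101001110011110100111 ^ 0b11100110011011000110101011100000 = 0b1010000110001000110101000111 = 169381191

169381191


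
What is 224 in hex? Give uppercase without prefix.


224 = E0 hex

E0


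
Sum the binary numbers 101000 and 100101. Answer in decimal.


101000 + 100101 = 1001101 = 77

77


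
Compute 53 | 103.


0b110101 | 0b1100111 = 0b1110111 = 119

119


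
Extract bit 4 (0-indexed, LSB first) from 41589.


0b1010001001110101, position 4 = 1

1


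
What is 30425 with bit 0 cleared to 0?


30425 & ~(1 << 0) = 30424

30424


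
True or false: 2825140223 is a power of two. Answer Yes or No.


0b10101000011001000011011111111111. Multiple bits set => No

No


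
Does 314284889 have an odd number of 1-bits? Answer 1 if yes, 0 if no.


0b10010101110111001101101011001 has 17 ones => parity 1

1


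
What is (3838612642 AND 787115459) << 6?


Step 1: 3838612642 & 787115459 = 617088130
Step 2: 617088130 << 6 = 39493640320

39493640320


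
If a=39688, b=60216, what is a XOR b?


39688 ^ 60216 = 28720

28720


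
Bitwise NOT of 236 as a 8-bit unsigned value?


~0b11101100 = 0b10011 = 19 (8-bit unsigned)

19


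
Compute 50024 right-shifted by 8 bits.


0b1100001101101000 >> 8 = 0b11000011 = 195

195


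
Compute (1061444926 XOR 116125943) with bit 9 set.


Step 1: 1061444926 ^ 116125943 = 967814601
Step 2: 967814601 | (1 << 9) = 967814601 | 512 = 967815113

967815113


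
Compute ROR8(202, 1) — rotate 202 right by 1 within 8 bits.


Rotate 0b11001010 right by 1 (8-bit) = 0b1100101 = 101

101


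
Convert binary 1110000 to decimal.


1110000 in decimal = 112

112


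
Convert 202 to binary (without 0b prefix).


202 = 11001010 in binary

11001010


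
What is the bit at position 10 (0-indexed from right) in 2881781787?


0b10101011110001001000000000011011, position 10 = 0

0


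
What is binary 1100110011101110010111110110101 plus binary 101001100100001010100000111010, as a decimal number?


1100110011101110010111110110101 + 101001100100001010100000111010 = 10010000000001111101011111101111 = 2416433135

2416433135


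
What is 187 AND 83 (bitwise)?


0b10111011 & 0b1010011 = 0b10011 = 19

19


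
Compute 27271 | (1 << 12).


27271 | (1 << 12) = 27271 | 4096 = 31367

31367


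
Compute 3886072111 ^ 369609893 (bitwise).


0b11100111101000001100000100101111 ^ 0b10110000001111100110010100101 = 0b11110001101001110000110110001010 = 4054257034

4054257034


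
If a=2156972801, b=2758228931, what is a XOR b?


2156972801 ^ 2758228931 = 620228802

620228802


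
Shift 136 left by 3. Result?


0b10001000 << 3 = 0b10001000000 = 1088

1088


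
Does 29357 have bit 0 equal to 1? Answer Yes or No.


0b111001010101101, bit 0 = 1. Yes

Yes


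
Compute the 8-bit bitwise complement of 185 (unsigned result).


~0b10111001 = 0b1000110 = 70 (8-bit unsigned)

70


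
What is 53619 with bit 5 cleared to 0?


53619 & ~(1 << 5) = 53587

53587


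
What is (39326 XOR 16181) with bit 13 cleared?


Step 1: 39326 ^ 16181 = 42667
Step 2: 42667 & ~(1 << 13) = 34475

34475


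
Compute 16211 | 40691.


0b11111101010011 | 0b1001111011110011 = 0b1011111111110011 = 49139

49139


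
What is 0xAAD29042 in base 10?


AAD29042 hex = 2865926210 decimal

2865926210


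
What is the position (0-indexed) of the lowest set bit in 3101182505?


0b10111000110110000100101000101001. Lowest set bit at position 0

0


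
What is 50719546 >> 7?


0b11000001011110101100111010 >> 7 = 0b1100000101111010110 = 396246

396246


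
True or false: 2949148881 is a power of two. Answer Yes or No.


0b10101111110010000111000011010001. Multiple bits set => No

No


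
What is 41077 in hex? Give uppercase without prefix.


41077 = A075 hex

A075


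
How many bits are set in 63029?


0b1111011000110101 has 10 set bits

10


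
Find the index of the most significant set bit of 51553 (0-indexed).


0b1100100101100001. Highest set bit at position 15

15


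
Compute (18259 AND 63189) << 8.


Step 1: 18259 & 63189 = 18001
Step 2: 18001 << 8 = 4608256

4608256


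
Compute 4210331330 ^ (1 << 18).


4210331330 ^ (1 << 18) = 4210331330 ^ 262144 = 4210069186

4210069186


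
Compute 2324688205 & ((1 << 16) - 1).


2324688205 & 65535 = 60749

60749


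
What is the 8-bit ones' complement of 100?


100 ^ 255 = 155

155


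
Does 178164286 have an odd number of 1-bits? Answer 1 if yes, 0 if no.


0b1010100111101001001000111110 has 15 ones => parity 1

1


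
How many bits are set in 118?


0b1110110 has 5 set bits

5


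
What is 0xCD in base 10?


CD hex = 205 decimal

205


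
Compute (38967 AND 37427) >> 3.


Step 1: 38967 & 37427 = 36915
Step 2: 36915 >> 3 = 4614

4614


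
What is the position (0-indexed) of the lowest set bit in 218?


0b11011010. Lowest set bit at position 1

1


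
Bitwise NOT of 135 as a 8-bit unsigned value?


~0b10000111 = 0b1111000 = 120 (8-bit unsigned)

120


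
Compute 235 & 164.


0b11101011 & 0b10100100 = 0b10100000 = 160

160


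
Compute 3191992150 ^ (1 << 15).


3191992150 ^ (1 << 15) = 3191992150 ^ 32768 = 3191959382

3191959382


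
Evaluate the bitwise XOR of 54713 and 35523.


0b1101010110111001 ^ 0b1000101011000011 = 0b101111101111010 = 24442

24442


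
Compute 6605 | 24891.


0b1100111001101 | 0b110000100111011 = 0b111100111111111 = 31231

31231


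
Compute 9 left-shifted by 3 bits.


0b1001 << 3 = 0b1001000 = 72

72


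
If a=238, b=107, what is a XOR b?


238 ^ 107 = 133

133


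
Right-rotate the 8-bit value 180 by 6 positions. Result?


Rotate 0b10110100 right by 6 (8-bit) = 0b11010010 = 210

210


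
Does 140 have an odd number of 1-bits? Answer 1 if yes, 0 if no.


0b10001100 has 3 ones => parity 1

1


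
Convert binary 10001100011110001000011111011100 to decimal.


10001100011110001000011111011100 in decimal = 2356709340

2356709340


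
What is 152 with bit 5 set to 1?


152 | (1 << 5) = 152 | 32 = 184

184


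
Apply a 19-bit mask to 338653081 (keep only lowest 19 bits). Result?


338653081 & 524287 = 487321

487321


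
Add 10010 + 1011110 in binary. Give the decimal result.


10010 + 1011110 = 1110000 = 112

112


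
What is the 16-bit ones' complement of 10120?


10120 ^ 65535 = 55415

55415


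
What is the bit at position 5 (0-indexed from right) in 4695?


0b1001001010111, position 5 = 0

0


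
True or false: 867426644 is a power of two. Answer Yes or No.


0b110011101100111110000101010100. Multiple bits set => No

No


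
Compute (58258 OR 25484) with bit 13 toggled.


Step 1: 58258 | 25484 = 58270
Step 2: 58270 ^ (1 << 13) = 58270 ^ 8192 = 50078

50078


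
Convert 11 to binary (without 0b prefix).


11 = 1011 in binary

1011


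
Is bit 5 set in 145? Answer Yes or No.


0b10010001, bit 5 = 0. No

No


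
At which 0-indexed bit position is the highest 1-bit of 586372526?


0b100010111100110101010110101110. Highest set bit at position 29

29


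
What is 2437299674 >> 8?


0b10010001010001100011110111011010 >> 8 = 0b100100010100011000111101 = 9520701

9520701


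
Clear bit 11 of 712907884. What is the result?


712907884 & ~(1 << 11) = 712905836

712905836


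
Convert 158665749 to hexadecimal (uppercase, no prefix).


158665749 = 9750C15 hex

9750C15


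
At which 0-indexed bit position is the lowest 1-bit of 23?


0b10111. Lowest set bit at position 0

0


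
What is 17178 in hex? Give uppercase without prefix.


17178 = 431A hex

431A
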